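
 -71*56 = - 3976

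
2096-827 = 1269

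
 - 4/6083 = -1 + 6079/6083 = - 0.00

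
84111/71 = 1184+47/71 = 1184.66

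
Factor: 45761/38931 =3^( - 1) * 19^( - 1 )*67^1 = 67/57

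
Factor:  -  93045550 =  - 2^1*5^2*13^1*43^1*3329^1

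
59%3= 2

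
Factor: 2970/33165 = 2^1*3^1 *67^(-1) = 6/67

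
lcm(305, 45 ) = 2745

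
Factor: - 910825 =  - 5^2 * 36433^1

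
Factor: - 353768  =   - 2^3*44221^1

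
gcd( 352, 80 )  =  16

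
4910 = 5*982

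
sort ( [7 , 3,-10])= [ - 10, 3,7 ]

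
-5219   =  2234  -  7453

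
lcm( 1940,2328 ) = 11640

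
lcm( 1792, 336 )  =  5376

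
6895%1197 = 910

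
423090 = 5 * 84618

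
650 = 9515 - 8865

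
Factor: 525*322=2^1*3^1 * 5^2*7^2*23^1= 169050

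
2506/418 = 5+208/209 = 6.00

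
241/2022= 241/2022 = 0.12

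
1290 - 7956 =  - 6666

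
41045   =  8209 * 5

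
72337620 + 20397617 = 92735237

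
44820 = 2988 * 15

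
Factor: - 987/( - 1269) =3^( - 2)*7^1 = 7/9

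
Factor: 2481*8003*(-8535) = -3^2*5^1 * 53^1*151^1*569^1*827^1= -169466206005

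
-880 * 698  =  -614240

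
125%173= 125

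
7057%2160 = 577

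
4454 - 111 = 4343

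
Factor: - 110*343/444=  - 2^( - 1)*3^( - 1 )*5^1 * 7^3*11^1*37^( - 1) = - 18865/222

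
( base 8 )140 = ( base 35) 2Q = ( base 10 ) 96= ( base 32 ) 30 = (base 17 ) 5B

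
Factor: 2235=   3^1*5^1*149^1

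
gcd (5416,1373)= 1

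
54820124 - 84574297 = - 29754173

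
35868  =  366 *98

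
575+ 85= 660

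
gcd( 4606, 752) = 94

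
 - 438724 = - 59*7436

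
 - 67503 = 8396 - 75899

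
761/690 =1+71/690 = 1.10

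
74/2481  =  74/2481  =  0.03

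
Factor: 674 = 2^1*337^1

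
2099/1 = 2099 = 2099.00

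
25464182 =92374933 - 66910751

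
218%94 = 30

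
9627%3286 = 3055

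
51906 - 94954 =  -43048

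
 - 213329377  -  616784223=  - 830113600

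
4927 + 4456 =9383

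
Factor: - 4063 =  - 17^1*239^1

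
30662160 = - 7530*(  -  4072 ) 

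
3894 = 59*66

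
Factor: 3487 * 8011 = 27934357 = 11^1 * 317^1 * 8011^1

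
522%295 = 227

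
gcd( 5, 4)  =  1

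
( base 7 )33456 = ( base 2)10000100010101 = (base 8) 20425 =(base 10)8469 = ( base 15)2799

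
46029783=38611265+7418518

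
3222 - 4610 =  - 1388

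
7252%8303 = 7252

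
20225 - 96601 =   -  76376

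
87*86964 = 7565868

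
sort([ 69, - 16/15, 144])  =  [- 16/15, 69,144 ]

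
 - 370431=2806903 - 3177334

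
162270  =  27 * 6010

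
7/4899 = 7/4899 = 0.00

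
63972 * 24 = 1535328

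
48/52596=4/4383 = 0.00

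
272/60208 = 17/3763= 0.00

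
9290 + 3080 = 12370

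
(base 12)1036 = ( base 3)2102120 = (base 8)3352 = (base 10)1770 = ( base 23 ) 37m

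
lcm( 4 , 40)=40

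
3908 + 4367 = 8275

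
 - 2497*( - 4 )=9988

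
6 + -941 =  - 935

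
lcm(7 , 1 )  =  7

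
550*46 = 25300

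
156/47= 3 + 15/47 = 3.32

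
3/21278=3/21278 = 0.00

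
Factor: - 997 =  - 997^1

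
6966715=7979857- 1013142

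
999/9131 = 999/9131 = 0.11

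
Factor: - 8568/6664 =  - 9/7 = - 3^2*7^( - 1)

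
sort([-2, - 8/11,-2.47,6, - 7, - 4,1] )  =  [  -  7, - 4 , - 2.47, - 2,  -  8/11 , 1, 6] 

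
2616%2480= 136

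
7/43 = 7/43 = 0.16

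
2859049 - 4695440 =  - 1836391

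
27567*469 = 12928923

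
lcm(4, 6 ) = 12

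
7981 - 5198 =2783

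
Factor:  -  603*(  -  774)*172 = 2^3*3^4*43^2*67^1=80276184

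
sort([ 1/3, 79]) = [ 1/3,79]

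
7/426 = 7/426 = 0.02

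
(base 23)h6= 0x18d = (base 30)d7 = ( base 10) 397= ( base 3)112201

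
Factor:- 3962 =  - 2^1 * 7^1*283^1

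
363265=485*749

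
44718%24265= 20453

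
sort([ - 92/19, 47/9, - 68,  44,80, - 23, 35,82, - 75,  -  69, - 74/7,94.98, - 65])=[ - 75, - 69 , - 68, - 65, - 23, - 74/7, - 92/19,47/9, 35, 44,  80,82 , 94.98 ] 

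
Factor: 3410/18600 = 2^( - 2)*3^(  -  1)*5^( - 1 )*11^1 =11/60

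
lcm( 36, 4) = 36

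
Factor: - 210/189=-10/9 = - 2^1*3^( - 2)*5^1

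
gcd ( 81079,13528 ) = 89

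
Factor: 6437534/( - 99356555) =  - 2^1*5^( - 1 )*647^(  -  1) * 30713^( - 1 ) * 3218767^1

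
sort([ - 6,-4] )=[ - 6, - 4 ]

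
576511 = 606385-29874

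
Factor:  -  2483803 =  - 7^1*354829^1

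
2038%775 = 488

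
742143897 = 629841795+112302102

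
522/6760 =261/3380= 0.08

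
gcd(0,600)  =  600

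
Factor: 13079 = 11^1*29^1 *41^1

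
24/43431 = 8/14477 = 0.00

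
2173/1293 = 2173/1293 = 1.68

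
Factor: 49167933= 3^1*16389311^1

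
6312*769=4853928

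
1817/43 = 1817/43 = 42.26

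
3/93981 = 1/31327 = 0.00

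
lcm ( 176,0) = 0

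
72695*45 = 3271275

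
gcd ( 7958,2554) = 2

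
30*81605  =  2448150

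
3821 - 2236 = 1585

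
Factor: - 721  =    -  7^1*103^1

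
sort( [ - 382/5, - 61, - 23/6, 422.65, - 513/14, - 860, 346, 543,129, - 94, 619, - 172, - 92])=[-860,-172, - 94, - 92, - 382/5, - 61,  -  513/14, - 23/6,129,346,422.65, 543 , 619 ]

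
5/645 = 1/129 = 0.01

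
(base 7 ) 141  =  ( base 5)303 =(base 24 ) 36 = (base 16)4E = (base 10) 78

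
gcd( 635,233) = 1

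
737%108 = 89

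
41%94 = 41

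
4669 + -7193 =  - 2524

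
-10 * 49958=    - 499580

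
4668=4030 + 638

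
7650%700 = 650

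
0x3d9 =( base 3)1100111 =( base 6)4321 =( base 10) 985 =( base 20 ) 295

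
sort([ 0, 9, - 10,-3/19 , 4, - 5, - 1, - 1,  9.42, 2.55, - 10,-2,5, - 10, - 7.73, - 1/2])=[ - 10, - 10, - 10, - 7.73,-5,-2, - 1, - 1, - 1/2,-3/19, 0, 2.55,4,5,9, 9.42 ]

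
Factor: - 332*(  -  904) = 300128= 2^5*83^1*113^1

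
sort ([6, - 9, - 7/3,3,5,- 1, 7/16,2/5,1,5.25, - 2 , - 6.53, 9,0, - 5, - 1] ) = [- 9, - 6.53, - 5,-7/3, - 2,-1, - 1,0,2/5, 7/16,1, 3,5,5.25,6,9 ]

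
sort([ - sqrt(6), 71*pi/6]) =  [ - sqrt (6), 71*pi/6 ] 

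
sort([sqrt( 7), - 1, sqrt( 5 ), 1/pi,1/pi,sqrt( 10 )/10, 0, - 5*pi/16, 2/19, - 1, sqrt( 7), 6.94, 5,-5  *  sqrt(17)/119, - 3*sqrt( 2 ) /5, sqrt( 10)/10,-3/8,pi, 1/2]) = [-1,  -  1, - 5*pi/16, - 3*sqrt( 2) /5,  -  3/8, - 5*sqrt(17) /119,  0, 2/19, sqrt(10)/10,sqrt( 10) /10,1/pi, 1/pi,  1/2, sqrt( 5 ),sqrt (7),sqrt( 7),pi, 5, 6.94 ] 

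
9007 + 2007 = 11014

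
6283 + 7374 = 13657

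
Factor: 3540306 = 2^1*3^1*7^1 * 11^1*79^1 * 97^1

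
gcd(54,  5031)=9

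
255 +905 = 1160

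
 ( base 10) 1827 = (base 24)343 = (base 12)1083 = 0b11100100011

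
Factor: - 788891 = - 788891^1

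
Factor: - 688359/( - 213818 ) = 2^(- 1 )*3^1*7^1*11^( - 1)*9719^(-1) * 32779^1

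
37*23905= 884485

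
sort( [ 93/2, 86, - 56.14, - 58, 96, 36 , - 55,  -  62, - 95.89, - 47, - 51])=[- 95.89, - 62, - 58, - 56.14, - 55, -51, - 47,36, 93/2, 86,96] 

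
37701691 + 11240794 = 48942485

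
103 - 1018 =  - 915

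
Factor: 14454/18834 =3^1*11^1*43^(- 1)=33/43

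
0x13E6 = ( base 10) 5094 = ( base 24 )8K6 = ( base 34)4DS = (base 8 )11746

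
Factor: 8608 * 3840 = 33054720 = 2^13*3^1*5^1 * 269^1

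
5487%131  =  116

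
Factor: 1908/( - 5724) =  - 1/3 = - 3^(  -  1) 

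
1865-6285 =  -  4420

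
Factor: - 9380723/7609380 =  - 2^( - 2 )*3^( - 1 )*5^( -1 )*11^1 * 126823^ ( - 1)*852793^1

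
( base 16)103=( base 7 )520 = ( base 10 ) 259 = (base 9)317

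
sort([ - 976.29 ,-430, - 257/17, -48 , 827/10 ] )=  [-976.29, - 430, - 48 , - 257/17,827/10]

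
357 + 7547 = 7904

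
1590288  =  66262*24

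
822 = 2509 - 1687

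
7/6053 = 7/6053 = 0.00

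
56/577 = 56/577 = 0.10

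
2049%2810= 2049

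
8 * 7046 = 56368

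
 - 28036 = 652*( - 43 )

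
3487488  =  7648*456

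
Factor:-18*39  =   -702= - 2^1*3^3*13^1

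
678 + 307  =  985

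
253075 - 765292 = -512217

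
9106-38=9068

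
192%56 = 24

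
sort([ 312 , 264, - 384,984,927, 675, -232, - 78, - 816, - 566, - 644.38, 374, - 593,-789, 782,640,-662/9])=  [ -816, - 789, - 644.38, - 593, - 566 , - 384 , - 232, - 78,- 662/9,264,312,374, 640,675, 782, 927 , 984] 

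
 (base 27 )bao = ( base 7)33144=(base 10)8313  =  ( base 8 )20171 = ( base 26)C7J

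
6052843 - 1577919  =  4474924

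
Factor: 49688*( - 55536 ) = - 2759472768 = -  2^7 * 3^1*13^1 * 89^1*6211^1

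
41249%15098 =11053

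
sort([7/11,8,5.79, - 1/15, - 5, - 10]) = [ - 10, - 5 , - 1/15,7/11,5.79,8 ] 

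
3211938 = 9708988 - 6497050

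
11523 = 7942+3581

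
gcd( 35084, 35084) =35084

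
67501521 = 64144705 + 3356816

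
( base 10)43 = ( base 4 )223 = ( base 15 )2D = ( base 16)2B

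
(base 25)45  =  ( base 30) 3f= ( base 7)210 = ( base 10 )105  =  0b1101001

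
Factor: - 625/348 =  - 2^( - 2 )*3^( - 1)*5^4*29^( - 1 )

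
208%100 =8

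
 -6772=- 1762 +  - 5010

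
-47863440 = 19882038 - 67745478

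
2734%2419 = 315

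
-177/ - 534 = 59/178 = 0.33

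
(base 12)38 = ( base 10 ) 44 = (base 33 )1b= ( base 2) 101100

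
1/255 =1/255 = 0.00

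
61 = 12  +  49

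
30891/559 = 55+146/559 = 55.26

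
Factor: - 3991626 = -2^1*3^3*193^1*383^1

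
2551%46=21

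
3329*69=229701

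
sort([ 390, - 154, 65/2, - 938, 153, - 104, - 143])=[ - 938,- 154, - 143, - 104 , 65/2, 153, 390]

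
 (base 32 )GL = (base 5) 4113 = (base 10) 533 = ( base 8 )1025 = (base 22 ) 125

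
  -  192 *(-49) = 9408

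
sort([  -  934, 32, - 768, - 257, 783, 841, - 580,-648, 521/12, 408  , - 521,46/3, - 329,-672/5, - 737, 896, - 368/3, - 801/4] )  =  [ - 934, - 768,-737, - 648, - 580, - 521, - 329, - 257,-801/4, -672/5, - 368/3, 46/3, 32,521/12, 408, 783 , 841, 896]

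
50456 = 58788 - 8332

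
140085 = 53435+86650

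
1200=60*20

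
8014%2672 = 2670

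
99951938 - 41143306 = 58808632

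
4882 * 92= 449144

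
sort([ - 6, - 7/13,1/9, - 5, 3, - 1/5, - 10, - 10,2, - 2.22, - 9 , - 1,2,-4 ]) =[ - 10, - 10,  -  9,  -  6, - 5, - 4, - 2.22,-1, - 7/13,- 1/5 , 1/9,2,2,3] 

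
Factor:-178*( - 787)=140086 = 2^1*89^1*787^1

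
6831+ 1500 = 8331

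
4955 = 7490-2535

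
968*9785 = 9471880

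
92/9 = 10  +  2/9= 10.22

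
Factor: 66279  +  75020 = 141299 = 101^1*1399^1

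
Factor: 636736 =2^6*9949^1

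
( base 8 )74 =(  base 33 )1r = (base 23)2e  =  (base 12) 50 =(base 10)60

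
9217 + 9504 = 18721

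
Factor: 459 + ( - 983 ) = -2^2*131^1  =  -524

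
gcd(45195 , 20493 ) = 69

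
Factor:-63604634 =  - 2^1*2699^1*11783^1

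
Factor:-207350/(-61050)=377/111 = 3^( - 1 )*13^1*29^1 * 37^(  -  1)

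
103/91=103/91   =  1.13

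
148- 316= - 168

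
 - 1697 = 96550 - 98247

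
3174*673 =2136102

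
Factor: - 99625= - 5^3*797^1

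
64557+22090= 86647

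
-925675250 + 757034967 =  - 168640283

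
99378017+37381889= 136759906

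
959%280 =119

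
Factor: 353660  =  2^2*5^1*17683^1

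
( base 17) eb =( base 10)249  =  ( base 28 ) 8P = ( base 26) 9F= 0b11111001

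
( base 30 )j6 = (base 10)576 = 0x240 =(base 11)484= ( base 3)210100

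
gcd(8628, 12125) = 1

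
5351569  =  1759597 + 3591972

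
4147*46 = 190762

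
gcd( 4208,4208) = 4208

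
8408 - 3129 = 5279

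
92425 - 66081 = 26344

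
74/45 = 74/45 = 1.64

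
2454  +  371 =2825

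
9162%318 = 258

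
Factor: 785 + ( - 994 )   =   - 11^1*19^1= - 209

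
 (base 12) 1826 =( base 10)2910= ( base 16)b5e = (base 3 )10222210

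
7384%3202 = 980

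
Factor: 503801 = 59^1*8539^1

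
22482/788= 28 + 209/394 = 28.53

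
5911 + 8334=14245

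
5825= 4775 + 1050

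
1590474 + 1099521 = 2689995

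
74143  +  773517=847660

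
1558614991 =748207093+810407898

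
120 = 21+99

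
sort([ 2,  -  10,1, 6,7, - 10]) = [-10, - 10, 1, 2,6, 7]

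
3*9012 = 27036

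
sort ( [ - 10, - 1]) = [ - 10 , - 1]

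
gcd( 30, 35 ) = 5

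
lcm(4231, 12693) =12693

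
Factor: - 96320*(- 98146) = 2^7*5^1*7^1 * 31^1*43^1*1583^1 = 9453422720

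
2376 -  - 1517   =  3893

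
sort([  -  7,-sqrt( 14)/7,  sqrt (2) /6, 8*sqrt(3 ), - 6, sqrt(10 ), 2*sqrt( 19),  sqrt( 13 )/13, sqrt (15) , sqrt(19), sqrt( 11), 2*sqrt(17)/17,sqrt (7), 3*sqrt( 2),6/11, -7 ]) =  [ - 7, - 7, - 6,-sqrt (14 )/7, sqrt(2 )/6, sqrt(  13 )/13, 2*sqrt (17)/17,6/11,  sqrt(7),  sqrt (10), sqrt ( 11 ),sqrt( 15 ),3*sqrt( 2),sqrt(19 ), 2*sqrt( 19),  8*sqrt (3 ) ] 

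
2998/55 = 2998/55 = 54.51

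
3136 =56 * 56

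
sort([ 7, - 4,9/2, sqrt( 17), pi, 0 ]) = [ - 4, 0,pi,  sqrt(17),9/2, 7 ]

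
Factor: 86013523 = 17^1*5059619^1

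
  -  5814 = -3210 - 2604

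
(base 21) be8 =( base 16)1421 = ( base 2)1010000100001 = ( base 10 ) 5153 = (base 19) e54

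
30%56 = 30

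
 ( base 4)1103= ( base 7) 146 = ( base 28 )2R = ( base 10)83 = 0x53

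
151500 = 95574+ 55926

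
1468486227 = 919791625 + 548694602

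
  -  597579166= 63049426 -660628592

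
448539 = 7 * 64077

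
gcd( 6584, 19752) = 6584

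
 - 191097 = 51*(  -  3747 ) 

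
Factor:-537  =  - 3^1 * 179^1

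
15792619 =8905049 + 6887570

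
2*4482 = 8964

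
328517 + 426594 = 755111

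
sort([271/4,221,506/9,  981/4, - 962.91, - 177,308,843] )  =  [-962.91, - 177,  506/9,271/4,221,981/4,308,843] 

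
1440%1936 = 1440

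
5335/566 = 9 + 241/566 = 9.43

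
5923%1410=283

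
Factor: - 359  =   - 359^1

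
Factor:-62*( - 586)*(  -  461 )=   - 2^2*31^1*293^1*461^1=- 16749052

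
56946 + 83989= 140935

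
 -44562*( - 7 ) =311934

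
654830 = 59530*11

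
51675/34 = 51675/34 =1519.85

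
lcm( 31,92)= 2852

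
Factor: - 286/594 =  - 3^( - 3)*13^1 = - 13/27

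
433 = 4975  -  4542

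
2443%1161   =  121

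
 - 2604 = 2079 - 4683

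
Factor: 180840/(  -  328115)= - 264/479 = - 2^3*3^1*11^1*479^( - 1 )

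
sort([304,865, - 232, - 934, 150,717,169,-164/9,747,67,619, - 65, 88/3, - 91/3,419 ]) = [-934, - 232, - 65,  -  91/3,-164/9,88/3, 67,150,169,304,419 , 619 , 717, 747,865 ]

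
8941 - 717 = 8224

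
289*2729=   788681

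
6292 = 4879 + 1413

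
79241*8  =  633928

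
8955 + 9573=18528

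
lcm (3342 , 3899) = 23394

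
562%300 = 262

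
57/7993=57/7993=0.01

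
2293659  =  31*73989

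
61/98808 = 61/98808 = 0.00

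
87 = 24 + 63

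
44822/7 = 44822/7  =  6403.14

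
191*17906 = 3420046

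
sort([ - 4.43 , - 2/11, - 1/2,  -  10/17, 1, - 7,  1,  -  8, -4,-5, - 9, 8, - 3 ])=[ - 9 , - 8, - 7 , - 5, - 4.43,  -  4,-3 , - 10/17,-1/2,  -  2/11,1, 1, 8 ]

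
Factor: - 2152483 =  - 2152483^1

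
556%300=256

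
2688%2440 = 248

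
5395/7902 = 5395/7902=0.68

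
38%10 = 8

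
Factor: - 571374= -2^1*3^4*3527^1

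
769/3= 769/3 = 256.33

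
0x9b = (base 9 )182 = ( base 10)155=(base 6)415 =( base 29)5a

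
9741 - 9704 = 37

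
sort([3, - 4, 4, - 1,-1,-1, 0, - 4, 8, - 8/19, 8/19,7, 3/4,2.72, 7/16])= [ - 4, -4, - 1 , - 1,-1, - 8/19, 0, 8/19, 7/16, 3/4,2.72 , 3, 4, 7, 8]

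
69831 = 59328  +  10503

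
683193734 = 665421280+17772454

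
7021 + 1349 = 8370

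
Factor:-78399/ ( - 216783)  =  3^( - 1 )*7^ (- 1)*37^( - 1) *281^1 = 281/777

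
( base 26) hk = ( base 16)1ce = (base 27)H3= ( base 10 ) 462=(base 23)K2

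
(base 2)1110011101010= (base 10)7402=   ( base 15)22d7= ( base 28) 9CA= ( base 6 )54134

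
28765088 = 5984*4807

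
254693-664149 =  - 409456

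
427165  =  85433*5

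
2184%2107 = 77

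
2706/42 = 64 + 3/7 = 64.43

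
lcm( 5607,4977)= 442953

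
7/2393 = 7/2393 = 0.00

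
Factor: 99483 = 3^1*33161^1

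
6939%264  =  75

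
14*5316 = 74424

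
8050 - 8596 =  - 546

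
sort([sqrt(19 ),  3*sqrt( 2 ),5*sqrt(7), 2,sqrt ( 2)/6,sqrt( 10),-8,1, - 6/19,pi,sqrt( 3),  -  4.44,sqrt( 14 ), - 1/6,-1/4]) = [- 8, - 4.44,-6/19, - 1/4, - 1/6,sqrt (2 )/6,1,sqrt(3 ),2,pi,sqrt( 10),sqrt(14 ), 3*  sqrt( 2 ) , sqrt ( 19),5*sqrt( 7)]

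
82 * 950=77900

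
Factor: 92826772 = 2^2* 31^1*748603^1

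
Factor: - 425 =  - 5^2* 17^1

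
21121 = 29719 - 8598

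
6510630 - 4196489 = 2314141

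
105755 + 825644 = 931399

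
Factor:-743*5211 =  - 3871773  =  - 3^3*193^1*743^1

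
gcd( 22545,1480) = 5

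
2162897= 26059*83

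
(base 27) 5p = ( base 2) 10100000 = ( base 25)6A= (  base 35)4K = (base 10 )160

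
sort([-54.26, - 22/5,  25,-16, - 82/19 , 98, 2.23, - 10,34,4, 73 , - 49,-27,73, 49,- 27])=[  -  54.26,-49,-27, - 27, - 16, - 10, -22/5, - 82/19,2.23,4,25,34,49, 73,73 , 98]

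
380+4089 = 4469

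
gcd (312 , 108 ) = 12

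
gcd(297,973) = 1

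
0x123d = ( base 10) 4669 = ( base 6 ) 33341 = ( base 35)3se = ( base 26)6nf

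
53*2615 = 138595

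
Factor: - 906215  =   - 5^1 * 181243^1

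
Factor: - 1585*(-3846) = 2^1*3^1*5^1*317^1*641^1 = 6095910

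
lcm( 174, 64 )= 5568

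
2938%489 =4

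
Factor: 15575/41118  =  2^( - 1 )*3^ ( -1)*5^2*11^ ( - 1) = 25/66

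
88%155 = 88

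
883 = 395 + 488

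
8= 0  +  8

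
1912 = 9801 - 7889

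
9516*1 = 9516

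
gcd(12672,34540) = 44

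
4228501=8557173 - 4328672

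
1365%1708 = 1365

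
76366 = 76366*1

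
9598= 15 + 9583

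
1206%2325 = 1206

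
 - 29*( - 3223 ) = 93467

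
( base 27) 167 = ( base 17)31e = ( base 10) 898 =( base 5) 12043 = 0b1110000010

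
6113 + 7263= 13376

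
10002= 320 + 9682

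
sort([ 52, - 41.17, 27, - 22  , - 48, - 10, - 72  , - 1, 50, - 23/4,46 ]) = [ - 72,-48,-41.17, - 22, - 10, - 23/4, - 1, 27,  46,50,  52]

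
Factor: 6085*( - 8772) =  - 2^2 * 3^1 * 5^1*17^1*43^1 * 1217^1 = - 53377620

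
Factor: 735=3^1*5^1*7^2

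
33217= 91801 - 58584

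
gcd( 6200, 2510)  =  10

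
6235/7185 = 1247/1437 = 0.87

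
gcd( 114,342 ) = 114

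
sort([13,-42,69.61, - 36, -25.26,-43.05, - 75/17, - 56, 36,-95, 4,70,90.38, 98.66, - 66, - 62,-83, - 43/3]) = [ - 95, - 83, - 66,-62,  -  56, - 43.05, - 42, - 36,- 25.26,-43/3  ,- 75/17,4,13, 36, 69.61,70, 90.38,98.66 ] 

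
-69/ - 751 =69/751  =  0.09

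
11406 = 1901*6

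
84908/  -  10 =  - 8491 + 1/5=   -8490.80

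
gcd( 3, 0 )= 3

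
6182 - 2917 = 3265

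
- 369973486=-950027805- - 580054319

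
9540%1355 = 55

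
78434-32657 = 45777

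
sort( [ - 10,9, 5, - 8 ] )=[ - 10, - 8, 5, 9] 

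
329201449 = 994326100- 665124651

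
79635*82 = 6530070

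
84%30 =24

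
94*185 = 17390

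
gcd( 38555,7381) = 11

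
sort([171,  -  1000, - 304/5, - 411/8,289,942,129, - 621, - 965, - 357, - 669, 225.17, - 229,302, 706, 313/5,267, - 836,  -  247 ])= [ - 1000, - 965, - 836, - 669, - 621, - 357, - 247, - 229,-304/5, - 411/8, 313/5,129, 171,225.17,267,289,302, 706,942 ] 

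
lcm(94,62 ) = 2914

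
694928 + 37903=732831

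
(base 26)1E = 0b101000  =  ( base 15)2a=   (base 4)220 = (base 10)40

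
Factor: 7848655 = 5^1*1569731^1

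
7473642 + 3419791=10893433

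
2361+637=2998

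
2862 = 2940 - 78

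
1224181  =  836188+387993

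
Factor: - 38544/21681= - 16/9 = -2^4*3^(  -  2 ) 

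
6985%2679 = 1627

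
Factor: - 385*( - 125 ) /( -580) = - 9625/116 = -2^( - 2)*5^3*7^1 *11^1*29^( - 1 )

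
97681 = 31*3151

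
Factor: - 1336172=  - 2^2 * 334043^1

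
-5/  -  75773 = 5/75773 =0.00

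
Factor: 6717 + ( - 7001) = - 284 = -2^2*71^1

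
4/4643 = 4/4643= 0.00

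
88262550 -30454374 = 57808176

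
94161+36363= 130524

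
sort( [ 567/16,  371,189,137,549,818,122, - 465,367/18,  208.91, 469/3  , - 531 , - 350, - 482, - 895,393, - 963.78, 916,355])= [ - 963.78, - 895, - 531, - 482, - 465, - 350,367/18, 567/16, 122, 137,469/3,189,208.91,355,371,393,549,  818,916] 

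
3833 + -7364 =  - 3531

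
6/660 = 1/110=0.01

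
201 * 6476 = 1301676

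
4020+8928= 12948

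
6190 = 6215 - 25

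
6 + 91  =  97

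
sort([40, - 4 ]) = [ - 4,40] 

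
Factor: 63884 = 2^2 * 15971^1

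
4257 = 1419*3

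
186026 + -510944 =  - 324918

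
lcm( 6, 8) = 24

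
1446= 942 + 504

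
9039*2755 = 24902445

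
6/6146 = 3/3073 = 0.00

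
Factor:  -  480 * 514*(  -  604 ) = 149018880 = 2^8*3^1 *5^1*151^1*257^1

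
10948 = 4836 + 6112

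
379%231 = 148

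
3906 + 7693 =11599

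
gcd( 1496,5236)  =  748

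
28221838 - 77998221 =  - 49776383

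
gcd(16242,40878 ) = 6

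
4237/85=49+72/85 = 49.85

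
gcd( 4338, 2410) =482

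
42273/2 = 21136 + 1/2 = 21136.50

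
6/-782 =  -  3/391 = - 0.01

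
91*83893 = 7634263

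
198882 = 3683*54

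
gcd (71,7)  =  1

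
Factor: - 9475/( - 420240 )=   1895/84048 =2^( - 4)*3^ ( - 1)*5^1*17^( - 1 )*103^( - 1)*379^1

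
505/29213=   505/29213=0.02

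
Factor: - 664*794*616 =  - 2^7*7^1 * 11^1*83^1*397^1 =- 324765056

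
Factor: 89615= 5^1*17923^1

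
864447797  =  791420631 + 73027166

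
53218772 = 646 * 82382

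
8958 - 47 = 8911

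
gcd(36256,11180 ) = 4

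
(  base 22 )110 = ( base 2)111111010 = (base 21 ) 132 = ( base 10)506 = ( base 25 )k6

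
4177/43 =97  +  6/43=97.14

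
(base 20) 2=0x2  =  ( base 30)2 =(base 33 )2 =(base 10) 2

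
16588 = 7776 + 8812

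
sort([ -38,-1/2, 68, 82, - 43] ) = [ - 43,-38, - 1/2, 68,82] 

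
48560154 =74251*654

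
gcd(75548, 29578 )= 2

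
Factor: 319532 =2^2*17^1*37^1 * 127^1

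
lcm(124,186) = 372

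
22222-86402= - 64180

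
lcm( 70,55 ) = 770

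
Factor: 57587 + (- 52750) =7^1 * 691^1 = 4837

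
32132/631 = 32132/631 = 50.92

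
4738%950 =938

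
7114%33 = 19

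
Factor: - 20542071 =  -3^1*11^1*271^1*2297^1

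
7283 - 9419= -2136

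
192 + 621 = 813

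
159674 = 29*5506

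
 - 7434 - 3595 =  - 11029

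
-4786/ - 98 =2393/49 = 48.84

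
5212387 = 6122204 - 909817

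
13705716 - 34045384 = - 20339668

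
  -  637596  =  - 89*7164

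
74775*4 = 299100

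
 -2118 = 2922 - 5040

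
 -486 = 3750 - 4236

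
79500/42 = 13250/7  =  1892.86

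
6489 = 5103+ 1386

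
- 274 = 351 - 625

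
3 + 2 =5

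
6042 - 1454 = 4588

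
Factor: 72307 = 72307^1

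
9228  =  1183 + 8045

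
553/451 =553/451 = 1.23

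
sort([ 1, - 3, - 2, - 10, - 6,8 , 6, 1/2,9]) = [ - 10,-6, - 3,-2, 1/2, 1,6, 8, 9]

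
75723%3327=2529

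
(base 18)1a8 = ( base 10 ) 512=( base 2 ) 1000000000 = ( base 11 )426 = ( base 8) 1000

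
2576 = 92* 28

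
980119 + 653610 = 1633729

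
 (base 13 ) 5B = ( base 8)114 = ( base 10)76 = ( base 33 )2A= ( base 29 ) 2i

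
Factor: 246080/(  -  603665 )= - 2^6*157^ ( - 1)= - 64/157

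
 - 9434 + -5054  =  -14488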